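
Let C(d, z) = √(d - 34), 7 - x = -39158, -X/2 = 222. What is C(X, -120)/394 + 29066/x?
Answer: 29066/39165 + I*√478/394 ≈ 0.74214 + 0.05549*I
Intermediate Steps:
X = -444 (X = -2*222 = -444)
x = 39165 (x = 7 - 1*(-39158) = 7 + 39158 = 39165)
C(d, z) = √(-34 + d)
C(X, -120)/394 + 29066/x = √(-34 - 444)/394 + 29066/39165 = √(-478)*(1/394) + 29066*(1/39165) = (I*√478)*(1/394) + 29066/39165 = I*√478/394 + 29066/39165 = 29066/39165 + I*√478/394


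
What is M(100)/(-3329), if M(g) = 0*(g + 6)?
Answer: 0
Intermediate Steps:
M(g) = 0 (M(g) = 0*(6 + g) = 0)
M(100)/(-3329) = 0/(-3329) = 0*(-1/3329) = 0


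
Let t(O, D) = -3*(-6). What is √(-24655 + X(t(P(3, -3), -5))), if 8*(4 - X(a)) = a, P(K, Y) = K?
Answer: 3*I*√10957/2 ≈ 157.01*I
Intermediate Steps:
t(O, D) = 18
X(a) = 4 - a/8
√(-24655 + X(t(P(3, -3), -5))) = √(-24655 + (4 - ⅛*18)) = √(-24655 + (4 - 9/4)) = √(-24655 + 7/4) = √(-98613/4) = 3*I*√10957/2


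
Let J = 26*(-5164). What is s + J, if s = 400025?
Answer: 265761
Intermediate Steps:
J = -134264
s + J = 400025 - 134264 = 265761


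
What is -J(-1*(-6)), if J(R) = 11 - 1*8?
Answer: -3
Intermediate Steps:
J(R) = 3 (J(R) = 11 - 8 = 3)
-J(-1*(-6)) = -1*3 = -3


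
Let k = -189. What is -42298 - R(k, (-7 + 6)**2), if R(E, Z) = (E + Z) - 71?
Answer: -42039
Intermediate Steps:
R(E, Z) = -71 + E + Z
-42298 - R(k, (-7 + 6)**2) = -42298 - (-71 - 189 + (-7 + 6)**2) = -42298 - (-71 - 189 + (-1)**2) = -42298 - (-71 - 189 + 1) = -42298 - 1*(-259) = -42298 + 259 = -42039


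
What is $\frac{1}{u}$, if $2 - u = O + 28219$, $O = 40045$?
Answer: $- \frac{1}{68262} \approx -1.4649 \cdot 10^{-5}$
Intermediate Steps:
$u = -68262$ ($u = 2 - \left(40045 + 28219\right) = 2 - 68264 = -68262$)
$\frac{1}{u} = \frac{1}{-68262} = - \frac{1}{68262}$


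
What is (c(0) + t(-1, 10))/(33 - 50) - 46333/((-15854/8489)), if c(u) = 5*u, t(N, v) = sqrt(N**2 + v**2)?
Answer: 393320837/15854 - sqrt(101)/17 ≈ 24808.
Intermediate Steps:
(c(0) + t(-1, 10))/(33 - 50) - 46333/((-15854/8489)) = (5*0 + sqrt((-1)**2 + 10**2))/(33 - 50) - 46333/((-15854/8489)) = (0 + sqrt(1 + 100))/(-17) - 46333/((-15854*1/8489)) = (0 + sqrt(101))*(-1/17) - 46333/(-15854/8489) = sqrt(101)*(-1/17) - 46333*(-8489/15854) = -sqrt(101)/17 + 393320837/15854 = 393320837/15854 - sqrt(101)/17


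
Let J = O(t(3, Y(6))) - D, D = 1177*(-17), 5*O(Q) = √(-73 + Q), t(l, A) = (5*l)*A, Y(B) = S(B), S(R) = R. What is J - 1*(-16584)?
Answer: 36593 + √17/5 ≈ 36594.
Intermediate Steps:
Y(B) = B
t(l, A) = 5*A*l
O(Q) = √(-73 + Q)/5
D = -20009
J = 20009 + √17/5 (J = √(-73 + 5*6*3)/5 - 1*(-20009) = √(-73 + 90)/5 + 20009 = √17/5 + 20009 = 20009 + √17/5 ≈ 20010.)
J - 1*(-16584) = (20009 + √17/5) - 1*(-16584) = (20009 + √17/5) + 16584 = 36593 + √17/5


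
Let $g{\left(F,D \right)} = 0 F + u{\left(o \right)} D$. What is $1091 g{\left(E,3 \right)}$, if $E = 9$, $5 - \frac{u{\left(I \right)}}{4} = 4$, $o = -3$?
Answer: $13092$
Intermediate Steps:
$u{\left(I \right)} = 4$ ($u{\left(I \right)} = 20 - 16 = 4$)
$g{\left(F,D \right)} = 4 D$ ($g{\left(F,D \right)} = 0 F + 4 D = 0 + 4 D = 4 D$)
$1091 g{\left(E,3 \right)} = 1091 \cdot 4 \cdot 3 = 1091 \cdot 12 = 13092$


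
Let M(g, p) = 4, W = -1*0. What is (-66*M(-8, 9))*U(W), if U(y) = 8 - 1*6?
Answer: -528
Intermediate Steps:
W = 0
U(y) = 2 (U(y) = 8 - 6 = 2)
(-66*M(-8, 9))*U(W) = -66*4*2 = -264*2 = -528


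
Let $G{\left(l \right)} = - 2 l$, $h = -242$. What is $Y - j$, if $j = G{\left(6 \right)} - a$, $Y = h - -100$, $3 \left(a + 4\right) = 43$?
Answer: $- \frac{359}{3} \approx -119.67$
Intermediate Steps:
$a = \frac{31}{3}$ ($a = -4 + \frac{1}{3} \cdot 43 = -4 + \frac{43}{3} = \frac{31}{3} \approx 10.333$)
$Y = -142$ ($Y = -242 - -100 = -242 + 100 = -142$)
$j = - \frac{67}{3}$ ($j = \left(-2\right) 6 - \frac{31}{3} = -12 - \frac{31}{3} = - \frac{67}{3} \approx -22.333$)
$Y - j = -142 - - \frac{67}{3} = -142 + \frac{67}{3} = - \frac{359}{3}$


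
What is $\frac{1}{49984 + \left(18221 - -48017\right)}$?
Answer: $\frac{1}{116222} \approx 8.6042 \cdot 10^{-6}$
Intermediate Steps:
$\frac{1}{49984 + \left(18221 - -48017\right)} = \frac{1}{49984 + \left(18221 + 48017\right)} = \frac{1}{49984 + 66238} = \frac{1}{116222}$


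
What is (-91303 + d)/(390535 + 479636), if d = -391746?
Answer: -483049/870171 ≈ -0.55512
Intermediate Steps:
(-91303 + d)/(390535 + 479636) = (-91303 - 391746)/(390535 + 479636) = -483049/870171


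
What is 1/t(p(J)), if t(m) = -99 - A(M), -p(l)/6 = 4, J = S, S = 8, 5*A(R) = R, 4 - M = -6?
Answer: -1/101 ≈ -0.0099010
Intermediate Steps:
M = 10 (M = 4 - 1*(-6) = 4 + 6 = 10)
A(R) = R/5
J = 8
p(l) = -24 (p(l) = -6*4 = -24)
t(m) = -101 (t(m) = -99 - 10/5 = -99 - 1*2 = -99 - 2 = -101)
1/t(p(J)) = 1/(-101) = -1/101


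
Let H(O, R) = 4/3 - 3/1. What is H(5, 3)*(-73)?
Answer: 365/3 ≈ 121.67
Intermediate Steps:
H(O, R) = -5/3 (H(O, R) = 4*(1/3) - 3*1 = 4/3 - 3 = -5/3)
H(5, 3)*(-73) = -5/3*(-73) = 365/3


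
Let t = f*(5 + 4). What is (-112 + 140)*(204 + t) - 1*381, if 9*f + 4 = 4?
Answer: 5331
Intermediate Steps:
f = 0 (f = -4/9 + (⅑)*4 = -4/9 + 4/9 = 0)
t = 0 (t = 0*(5 + 4) = 0*9 = 0)
(-112 + 140)*(204 + t) - 1*381 = (-112 + 140)*(204 + 0) - 1*381 = 28*204 - 381 = 5712 - 381 = 5331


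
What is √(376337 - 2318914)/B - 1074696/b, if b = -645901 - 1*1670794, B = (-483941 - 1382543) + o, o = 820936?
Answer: 1074696/2316695 - I*√1942577/1045548 ≈ 0.46389 - 0.001333*I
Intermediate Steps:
B = -1045548 (B = (-483941 - 1382543) + 820936 = -1866484 + 820936 = -1045548)
b = -2316695 (b = -645901 - 1670794 = -2316695)
√(376337 - 2318914)/B - 1074696/b = √(376337 - 2318914)/(-1045548) - 1074696/(-2316695) = √(-1942577)*(-1/1045548) - 1074696*(-1/2316695) = (I*√1942577)*(-1/1045548) + 1074696/2316695 = -I*√1942577/1045548 + 1074696/2316695 = 1074696/2316695 - I*√1942577/1045548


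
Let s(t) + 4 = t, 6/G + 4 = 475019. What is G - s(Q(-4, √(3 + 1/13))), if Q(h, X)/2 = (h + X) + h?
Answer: 9500306/475015 - 4*√130/13 ≈ 16.492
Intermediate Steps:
G = 6/475015 (G = 6/(-4 + 475019) = 6/475015 ≈ 1.2631e-5)
Q(h, X) = 2*X + 4*h (Q(h, X) = 2*((h + X) + h) = 2*((X + h) + h) = 2*(X + 2*h) = 2*X + 4*h)
s(t) = -4 + t
G - s(Q(-4, √(3 + 1/13))) = 6/475015 - (-4 + (2*√(3 + 1/13) + 4*(-4))) = 6/475015 - (-4 + (2*√(3 + 1/13) - 16)) = 6/475015 - (-4 + (2*√(40/13) - 16)) = 6/475015 - (-4 + (2*(2*√130/13) - 16)) = 6/475015 - (-4 + (4*√130/13 - 16)) = 6/475015 - (-4 + (-16 + 4*√130/13)) = 6/475015 - (-20 + 4*√130/13) = 6/475015 + (20 - 4*√130/13) = 9500306/475015 - 4*√130/13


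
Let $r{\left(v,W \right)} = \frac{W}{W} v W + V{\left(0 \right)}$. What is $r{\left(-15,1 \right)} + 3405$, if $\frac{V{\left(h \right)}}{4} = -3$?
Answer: $3378$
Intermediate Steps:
$V{\left(h \right)} = -12$ ($V{\left(h \right)} = 4 \left(-3\right) = -12$)
$r{\left(v,W \right)} = -12 + W v$ ($r{\left(v,W \right)} = \frac{W}{W} v W - 12 = 1 v W - 12 = v W - 12 = W v - 12 = -12 + W v$)
$r{\left(-15,1 \right)} + 3405 = \left(-12 + 1 \left(-15\right)\right) + 3405 = \left(-12 - 15\right) + 3405 = -27 + 3405 = 3378$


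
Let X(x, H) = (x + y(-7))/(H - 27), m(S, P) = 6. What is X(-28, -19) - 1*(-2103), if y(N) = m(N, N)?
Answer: 48380/23 ≈ 2103.5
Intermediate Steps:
y(N) = 6
X(x, H) = (6 + x)/(-27 + H) (X(x, H) = (x + 6)/(H - 27) = (6 + x)/(-27 + H))
X(-28, -19) - 1*(-2103) = (6 - 28)/(-27 - 19) - 1*(-2103) = -22/(-46) + 2103 = -1/46*(-22) + 2103 = 11/23 + 2103 = 48380/23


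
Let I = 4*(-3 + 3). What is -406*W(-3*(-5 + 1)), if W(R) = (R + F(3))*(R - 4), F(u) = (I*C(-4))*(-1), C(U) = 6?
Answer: -38976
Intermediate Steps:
I = 0 (I = 4*0 = 0)
F(u) = 0 (F(u) = (0*6)*(-1) = 0*(-1) = 0)
W(R) = R*(-4 + R) (W(R) = (R + 0)*(R - 4) = R*(-4 + R))
-406*W(-3*(-5 + 1)) = -406*(-3*(-5 + 1))*(-4 - 3*(-5 + 1)) = -406*(-3*(-4))*(-4 - 3*(-4)) = -4872*(-4 + 12) = -4872*8 = -406*96 = -38976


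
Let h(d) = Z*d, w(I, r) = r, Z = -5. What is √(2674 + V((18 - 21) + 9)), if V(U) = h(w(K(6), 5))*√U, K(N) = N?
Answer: √(2674 - 25*√6) ≈ 51.115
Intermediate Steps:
h(d) = -5*d
V(U) = -25*√U (V(U) = (-5*5)*√U = -25*√U)
√(2674 + V((18 - 21) + 9)) = √(2674 - 25*√((18 - 21) + 9)) = √(2674 - 25*√(-3 + 9)) = √(2674 - 25*√6)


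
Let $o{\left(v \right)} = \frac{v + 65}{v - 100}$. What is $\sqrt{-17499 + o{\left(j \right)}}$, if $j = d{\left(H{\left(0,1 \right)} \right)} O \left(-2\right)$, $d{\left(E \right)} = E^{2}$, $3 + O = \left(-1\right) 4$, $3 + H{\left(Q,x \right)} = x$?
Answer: $\frac{i \sqrt{70007}}{2} \approx 132.29 i$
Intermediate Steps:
$H{\left(Q,x \right)} = -3 + x$
$O = -7$ ($O = -3 - 4 = -7$)
$j = 56$ ($j = \left(-3 + 1\right)^{2} \left(-7\right) \left(-2\right) = \left(-2\right)^{2} \left(-7\right) \left(-2\right) = 4 \left(-7\right) \left(-2\right) = \left(-28\right) \left(-2\right) = 56$)
$o{\left(v \right)} = \frac{65 + v}{-100 + v}$
$\sqrt{-17499 + o{\left(j \right)}} = \sqrt{-17499 + \frac{65 + 56}{-100 + 56}} = \sqrt{-17499 + \frac{1}{-44} \cdot 121} = \sqrt{-17499 - \frac{11}{4}} = \sqrt{- \frac{70007}{4}} = \frac{i \sqrt{70007}}{2}$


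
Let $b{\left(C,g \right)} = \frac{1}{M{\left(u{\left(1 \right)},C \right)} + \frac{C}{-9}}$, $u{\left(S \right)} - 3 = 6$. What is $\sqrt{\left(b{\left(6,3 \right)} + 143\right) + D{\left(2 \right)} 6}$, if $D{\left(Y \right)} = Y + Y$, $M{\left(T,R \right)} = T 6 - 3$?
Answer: $\frac{2 \sqrt{952055}}{151} \approx 12.924$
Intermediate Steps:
$u{\left(S \right)} = 9$ ($u{\left(S \right)} = 3 + 6 = 9$)
$M{\left(T,R \right)} = -3 + 6 T$ ($M{\left(T,R \right)} = 6 T - 3 = -3 + 6 T$)
$b{\left(C,g \right)} = \frac{1}{51 - \frac{C}{9}}$ ($b{\left(C,g \right)} = \frac{1}{\left(-3 + 6 \cdot 9\right) + \frac{C}{-9}} = \frac{1}{\left(-3 + 54\right) + C \left(- \frac{1}{9}\right)} = \frac{1}{51 - \frac{C}{9}}$)
$D{\left(Y \right)} = 2 Y$
$\sqrt{\left(b{\left(6,3 \right)} + 143\right) + D{\left(2 \right)} 6} = \sqrt{\left(- \frac{9}{-459 + 6} + 143\right) + 2 \cdot 2 \cdot 6} = \sqrt{\left(- \frac{9}{-453} + 143\right) + 4 \cdot 6} = \sqrt{\left(\left(-9\right) \left(- \frac{1}{453}\right) + 143\right) + 24} = \sqrt{\left(\frac{3}{151} + 143\right) + 24} = \sqrt{\frac{21596}{151} + 24} = \sqrt{\frac{25220}{151}} = \frac{2 \sqrt{952055}}{151}$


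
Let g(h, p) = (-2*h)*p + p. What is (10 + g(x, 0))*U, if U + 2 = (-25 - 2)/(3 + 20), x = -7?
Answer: -730/23 ≈ -31.739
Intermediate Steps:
g(h, p) = p - 2*h*p (g(h, p) = -2*h*p + p = p - 2*h*p)
U = -73/23 (U = -2 + (-25 - 2)/(3 + 20) = -2 - 27/23 = -73/23 ≈ -3.1739)
(10 + g(x, 0))*U = (10 + 0*(1 - 2*(-7)))*(-73/23) = (10 + 0*(1 + 14))*(-73/23) = (10 + 0*15)*(-73/23) = (10 + 0)*(-73/23) = 10*(-73/23) = -730/23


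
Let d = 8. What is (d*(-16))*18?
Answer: -2304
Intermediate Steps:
(d*(-16))*18 = (8*(-16))*18 = -128*18 = -2304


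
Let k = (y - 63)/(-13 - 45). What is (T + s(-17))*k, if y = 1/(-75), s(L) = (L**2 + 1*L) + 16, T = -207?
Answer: 63801/725 ≈ 88.001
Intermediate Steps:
s(L) = 16 + L + L**2 (s(L) = (L**2 + L) + 16 = (L + L**2) + 16 = 16 + L + L**2)
y = -1/75 ≈ -0.013333
k = 2363/2175 (k = (-1/75 - 63)/(-13 - 45) = -4726/75/(-58) = -4726/75*(-1/58) = 2363/2175 ≈ 1.0864)
(T + s(-17))*k = (-207 + (16 - 17 + (-17)**2))*(2363/2175) = (-207 + (16 - 17 + 289))*(2363/2175) = (-207 + 288)*(2363/2175) = 81*(2363/2175) = 63801/725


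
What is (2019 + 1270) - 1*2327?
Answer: 962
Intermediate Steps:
(2019 + 1270) - 1*2327 = 3289 - 2327 = 962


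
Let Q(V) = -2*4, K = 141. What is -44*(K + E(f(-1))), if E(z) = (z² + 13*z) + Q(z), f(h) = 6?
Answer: -10868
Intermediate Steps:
Q(V) = -8
E(z) = -8 + z² + 13*z (E(z) = (z² + 13*z) - 8 = -8 + z² + 13*z)
-44*(K + E(f(-1))) = -44*(141 + (-8 + 6² + 13*6)) = -44*(141 + (-8 + 36 + 78)) = -44*(141 + 106) = -44*247 = -10868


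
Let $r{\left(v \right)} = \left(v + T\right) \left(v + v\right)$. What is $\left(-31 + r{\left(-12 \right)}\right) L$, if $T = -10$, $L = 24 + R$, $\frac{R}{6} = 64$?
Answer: $202776$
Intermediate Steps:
$R = 384$ ($R = 6 \cdot 64 = 384$)
$L = 408$ ($L = 24 + 384 = 408$)
$r{\left(v \right)} = 2 v \left(-10 + v\right)$ ($r{\left(v \right)} = \left(v - 10\right) \left(v + v\right) = \left(-10 + v\right) 2 v = 2 v \left(-10 + v\right)$)
$\left(-31 + r{\left(-12 \right)}\right) L = \left(-31 + 2 \left(-12\right) \left(-10 - 12\right)\right) 408 = \left(-31 + 2 \left(-12\right) \left(-22\right)\right) 408 = \left(-31 + 528\right) 408 = 497 \cdot 408 = 202776$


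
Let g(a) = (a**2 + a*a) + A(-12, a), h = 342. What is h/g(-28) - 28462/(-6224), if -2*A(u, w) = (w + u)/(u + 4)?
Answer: 46685869/9743672 ≈ 4.7914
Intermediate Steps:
A(u, w) = -(u + w)/(2*(4 + u)) (A(u, w) = -(w + u)/(2*(u + 4)) = -(u + w)/(2*(4 + u)))
g(a) = -3/4 + 2*a**2 + a/16 (g(a) = (a**2 + a*a) + (-1*(-12) - a)/(2*(4 - 12)) = (a**2 + a**2) + (1/2)*(12 - a)/(-8) = 2*a**2 + (1/2)*(-1/8)*(12 - a) = 2*a**2 + (-3/4 + a/16) = -3/4 + 2*a**2 + a/16)
h/g(-28) - 28462/(-6224) = 342/(-3/4 + 2*(-28)**2 + (1/16)*(-28)) - 28462/(-6224) = 342/(-3/4 + 2*784 - 7/4) - 28462*(-1/6224) = 342/(-3/4 + 1568 - 7/4) + 14231/3112 = 342/(3131/2) + 14231/3112 = 342*(2/3131) + 14231/3112 = 684/3131 + 14231/3112 = 46685869/9743672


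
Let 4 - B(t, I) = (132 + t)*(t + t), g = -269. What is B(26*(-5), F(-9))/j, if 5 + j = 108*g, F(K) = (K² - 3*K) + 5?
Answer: -524/29057 ≈ -0.018034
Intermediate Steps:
F(K) = 5 + K² - 3*K
B(t, I) = 4 - 2*t*(132 + t) (B(t, I) = 4 - (132 + t)*(t + t) = 4 - (132 + t)*2*t = 4 - 2*t*(132 + t))
j = -29057 (j = -5 + 108*(-269) = -5 - 29052 = -29057)
B(26*(-5), F(-9))/j = (4 - 6864*(-5) - 2*(26*(-5))²)/(-29057) = (4 - 264*(-130) - 2*(-130)²)*(-1/29057) = (4 + 34320 - 2*16900)*(-1/29057) = (4 + 34320 - 33800)*(-1/29057) = 524*(-1/29057) = -524/29057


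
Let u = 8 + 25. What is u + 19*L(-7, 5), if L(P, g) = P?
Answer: -100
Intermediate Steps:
u = 33
u + 19*L(-7, 5) = 33 + 19*(-7) = 33 - 133 = -100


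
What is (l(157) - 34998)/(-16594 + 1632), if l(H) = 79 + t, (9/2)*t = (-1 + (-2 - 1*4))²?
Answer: 314173/134658 ≈ 2.3331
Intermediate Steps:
t = 98/9 (t = 2*(-1 + (-2 - 1*4))²/9 = 2*(-1 + (-2 - 4))²/9 = 2*(-1 - 6)²/9 = (2/9)*(-7)² = (2/9)*49 = 98/9 ≈ 10.889)
l(H) = 809/9 (l(H) = 79 + 98/9 = 809/9)
(l(157) - 34998)/(-16594 + 1632) = (809/9 - 34998)/(-16594 + 1632) = -314173/9/(-14962) = -314173/9*(-1/14962) = 314173/134658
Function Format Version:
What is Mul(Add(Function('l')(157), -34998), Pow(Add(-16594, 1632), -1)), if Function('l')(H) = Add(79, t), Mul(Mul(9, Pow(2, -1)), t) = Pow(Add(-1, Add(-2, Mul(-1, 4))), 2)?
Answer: Rational(314173, 134658) ≈ 2.3331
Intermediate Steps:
t = Rational(98, 9) (t = Mul(Rational(2, 9), Pow(Add(-1, Add(-2, Mul(-1, 4))), 2)) = Mul(Rational(2, 9), Pow(Add(-1, Add(-2, -4)), 2)) = Mul(Rational(2, 9), Pow(Add(-1, -6), 2)) = Mul(Rational(2, 9), Pow(-7, 2)) = Mul(Rational(2, 9), 49) = Rational(98, 9) ≈ 10.889)
Function('l')(H) = Rational(809, 9) (Function('l')(H) = Add(79, Rational(98, 9)) = Rational(809, 9))
Mul(Add(Function('l')(157), -34998), Pow(Add(-16594, 1632), -1)) = Mul(Add(Rational(809, 9), -34998), Pow(Add(-16594, 1632), -1)) = Mul(Rational(-314173, 9), Pow(-14962, -1)) = Mul(Rational(-314173, 9), Rational(-1, 14962)) = Rational(314173, 134658)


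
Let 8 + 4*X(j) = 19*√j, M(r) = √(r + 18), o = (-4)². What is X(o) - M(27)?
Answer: 17 - 3*√5 ≈ 10.292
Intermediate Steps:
o = 16
M(r) = √(18 + r)
X(j) = -2 + 19*√j/4 (X(j) = -2 + (19*√j)/4 = -2 + 19*√j/4)
X(o) - M(27) = (-2 + 19*√16/4) - √(18 + 27) = (-2 + (19/4)*4) - √45 = (-2 + 19) - 3*√5 = 17 - 3*√5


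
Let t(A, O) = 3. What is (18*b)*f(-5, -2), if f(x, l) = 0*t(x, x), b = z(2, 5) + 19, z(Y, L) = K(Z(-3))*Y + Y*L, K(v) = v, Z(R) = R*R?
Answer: 0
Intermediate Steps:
Z(R) = R²
z(Y, L) = 9*Y + L*Y (z(Y, L) = (-3)²*Y + Y*L = 9*Y + L*Y)
b = 47 (b = 2*(9 + 5) + 19 = 2*14 + 19 = 28 + 19 = 47)
f(x, l) = 0 (f(x, l) = 0*3 = 0)
(18*b)*f(-5, -2) = (18*47)*0 = 846*0 = 0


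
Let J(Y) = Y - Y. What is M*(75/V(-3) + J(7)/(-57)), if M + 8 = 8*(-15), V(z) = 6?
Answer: -1600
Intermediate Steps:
J(Y) = 0
M = -128 (M = -8 + 8*(-15) = -8 - 120 = -128)
M*(75/V(-3) + J(7)/(-57)) = -128*(75/6 + 0/(-57)) = -128*(75*(⅙) + 0*(-1/57)) = -128*(25/2 + 0) = -128*25/2 = -1600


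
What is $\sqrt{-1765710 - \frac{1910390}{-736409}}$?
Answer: $\frac{50 i \sqrt{383015989950170}}{736409} \approx 1328.8 i$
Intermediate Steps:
$\sqrt{-1765710 - \frac{1910390}{-736409}} = \sqrt{-1765710 - - \frac{1910390}{736409}} = \sqrt{-1765710 + \frac{1910390}{736409}} = \sqrt{- \frac{1300282825000}{736409}} = \frac{50 i \sqrt{383015989950170}}{736409}$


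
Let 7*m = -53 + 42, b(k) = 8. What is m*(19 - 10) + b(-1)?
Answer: -43/7 ≈ -6.1429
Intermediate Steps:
m = -11/7 (m = (-53 + 42)/7 = (⅐)*(-11) = -11/7 ≈ -1.5714)
m*(19 - 10) + b(-1) = -11*(19 - 10)/7 + 8 = -11/7*9 + 8 = -99/7 + 8 = -43/7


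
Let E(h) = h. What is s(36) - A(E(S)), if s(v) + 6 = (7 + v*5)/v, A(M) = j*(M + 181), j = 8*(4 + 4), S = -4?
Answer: -407837/36 ≈ -11329.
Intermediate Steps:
j = 64 (j = 8*8 = 64)
A(M) = 11584 + 64*M (A(M) = 64*(M + 181) = 64*(181 + M) = 11584 + 64*M)
s(v) = -6 + (7 + 5*v)/v (s(v) = -6 + (7 + v*5)/v = -6 + (7 + 5*v)/v)
s(36) - A(E(S)) = (7 - 1*36)/36 - (11584 + 64*(-4)) = (7 - 36)/36 - (11584 - 256) = (1/36)*(-29) - 1*11328 = -29/36 - 11328 = -407837/36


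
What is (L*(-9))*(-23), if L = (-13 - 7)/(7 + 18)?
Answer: -828/5 ≈ -165.60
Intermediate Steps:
L = -⅘ (L = -20/25 = -20*1/25 = -⅘ ≈ -0.80000)
(L*(-9))*(-23) = -⅘*(-9)*(-23) = (36/5)*(-23) = -828/5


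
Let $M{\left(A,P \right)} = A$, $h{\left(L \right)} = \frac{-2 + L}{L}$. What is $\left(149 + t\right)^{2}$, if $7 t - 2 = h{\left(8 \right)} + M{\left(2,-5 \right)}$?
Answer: $\frac{17564481}{784} \approx 22404.0$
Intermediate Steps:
$h{\left(L \right)} = \frac{-2 + L}{L}$
$t = \frac{19}{28}$ ($t = \frac{2}{7} + \frac{\frac{-2 + 8}{8} + 2}{7} = \frac{2}{7} + \frac{\frac{1}{8} \cdot 6 + 2}{7} = \frac{2}{7} + \frac{\frac{3}{4} + 2}{7} = \frac{2}{7} + \frac{1}{7} \cdot \frac{11}{4} = \frac{2}{7} + \frac{11}{28} = \frac{19}{28} \approx 0.67857$)
$\left(149 + t\right)^{2} = \left(149 + \frac{19}{28}\right)^{2} = \left(\frac{4191}{28}\right)^{2} = \frac{17564481}{784}$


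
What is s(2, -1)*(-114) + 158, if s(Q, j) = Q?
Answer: -70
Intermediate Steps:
s(2, -1)*(-114) + 158 = 2*(-114) + 158 = -228 + 158 = -70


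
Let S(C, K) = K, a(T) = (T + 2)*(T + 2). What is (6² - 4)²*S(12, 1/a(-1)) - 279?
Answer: 745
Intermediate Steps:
a(T) = (2 + T)² (a(T) = (2 + T)*(2 + T) = (2 + T)²)
(6² - 4)²*S(12, 1/a(-1)) - 279 = (6² - 4)²/((2 - 1)²) - 279 = (36 - 4)²/(1²) - 279 = 32²/1 - 279 = 1024*1 - 279 = 1024 - 279 = 745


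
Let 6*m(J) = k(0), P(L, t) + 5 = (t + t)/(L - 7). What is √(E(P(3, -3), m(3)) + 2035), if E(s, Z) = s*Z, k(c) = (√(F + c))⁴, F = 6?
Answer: √2014 ≈ 44.878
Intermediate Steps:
P(L, t) = -5 + 2*t/(-7 + L) (P(L, t) = -5 + (t + t)/(L - 7) = -5 + (2*t)/(-7 + L) = -5 + 2*t/(-7 + L))
k(c) = (6 + c)² (k(c) = (√(6 + c))⁴ = (6 + c)²)
m(J) = 6 (m(J) = (6 + 0)²/6 = (⅙)*6² = (⅙)*36 = 6)
E(s, Z) = Z*s
√(E(P(3, -3), m(3)) + 2035) = √(6*((35 - 5*3 + 2*(-3))/(-7 + 3)) + 2035) = √(6*((35 - 15 - 6)/(-4)) + 2035) = √(6*(-¼*14) + 2035) = √(6*(-7/2) + 2035) = √(-21 + 2035) = √2014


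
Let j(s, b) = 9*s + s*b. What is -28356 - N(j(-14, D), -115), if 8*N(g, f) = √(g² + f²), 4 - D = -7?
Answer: -28356 - 5*√3665/8 ≈ -28394.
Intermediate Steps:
D = 11 (D = 4 - 1*(-7) = 4 + 7 = 11)
j(s, b) = 9*s + b*s
N(g, f) = √(f² + g²)/8 (N(g, f) = √(g² + f²)/8 = √(f² + g²)/8)
-28356 - N(j(-14, D), -115) = -28356 - √((-115)² + (-14*(9 + 11))²)/8 = -28356 - √(13225 + (-14*20)²)/8 = -28356 - √(13225 + (-280)²)/8 = -28356 - √(13225 + 78400)/8 = -28356 - √91625/8 = -28356 - 5*√3665/8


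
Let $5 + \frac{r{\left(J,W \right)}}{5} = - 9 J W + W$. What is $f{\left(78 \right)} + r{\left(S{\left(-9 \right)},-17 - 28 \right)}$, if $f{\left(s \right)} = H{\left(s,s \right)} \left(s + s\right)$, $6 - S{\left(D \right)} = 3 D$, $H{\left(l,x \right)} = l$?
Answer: $78743$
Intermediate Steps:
$S{\left(D \right)} = 6 - 3 D$
$f{\left(s \right)} = 2 s^{2}$ ($f{\left(s \right)} = s \left(s + s\right) = s 2 s = 2 s^{2}$)
$r{\left(J,W \right)} = -25 + 5 W - 45 J W$ ($r{\left(J,W \right)} = -25 + 5 \left(- 9 J W + W\right) = -25 + 5 \left(W - 9 J W\right) = -25 - \left(- 5 W + 45 J W\right) = -25 + 5 W - 45 J W$)
$f{\left(78 \right)} + r{\left(S{\left(-9 \right)},-17 - 28 \right)} = 2 \cdot 78^{2} - \left(25 - 5 \left(-17 - 28\right) + 45 \left(6 - -27\right) \left(-17 - 28\right)\right) = 2 \cdot 6084 - \left(250 + 45 \left(6 + 27\right) \left(-45\right)\right) = 12168 - \left(250 - 66825\right) = 12168 - -66575 = 12168 + 66575 = 78743$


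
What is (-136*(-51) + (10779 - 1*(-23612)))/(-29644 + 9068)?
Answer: -41327/20576 ≈ -2.0085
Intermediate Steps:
(-136*(-51) + (10779 - 1*(-23612)))/(-29644 + 9068) = (6936 + (10779 + 23612))/(-20576) = (6936 + 34391)*(-1/20576) = 41327*(-1/20576) = -41327/20576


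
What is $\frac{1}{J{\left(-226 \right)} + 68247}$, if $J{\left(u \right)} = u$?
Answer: $\frac{1}{68021} \approx 1.4701 \cdot 10^{-5}$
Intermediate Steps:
$\frac{1}{J{\left(-226 \right)} + 68247} = \frac{1}{-226 + 68247} = \frac{1}{68021}$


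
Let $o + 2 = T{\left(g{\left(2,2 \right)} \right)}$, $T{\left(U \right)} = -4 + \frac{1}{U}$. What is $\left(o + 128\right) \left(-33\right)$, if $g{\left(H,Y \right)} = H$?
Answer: $- \frac{8085}{2} \approx -4042.5$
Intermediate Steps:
$o = - \frac{11}{2}$ ($o = -2 - \left(4 - \frac{1}{2}\right) = -2 + \left(-4 + \frac{1}{2}\right) = -2 - \frac{7}{2} = - \frac{11}{2} \approx -5.5$)
$\left(o + 128\right) \left(-33\right) = \left(- \frac{11}{2} + 128\right) \left(-33\right) = \frac{245}{2} \left(-33\right) = - \frac{8085}{2}$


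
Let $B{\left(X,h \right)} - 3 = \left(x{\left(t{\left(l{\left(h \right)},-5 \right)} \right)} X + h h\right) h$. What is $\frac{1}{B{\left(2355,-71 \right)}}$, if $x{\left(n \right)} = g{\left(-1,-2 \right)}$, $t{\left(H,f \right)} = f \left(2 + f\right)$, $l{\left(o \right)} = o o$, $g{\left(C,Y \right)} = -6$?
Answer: $\frac{1}{645322} \approx 1.5496 \cdot 10^{-6}$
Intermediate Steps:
$l{\left(o \right)} = o^{2}$
$x{\left(n \right)} = -6$
$B{\left(X,h \right)} = 3 + h \left(h^{2} - 6 X\right)$ ($B{\left(X,h \right)} = 3 + \left(- 6 X + h h\right) h = 3 + \left(- 6 X + h^{2}\right) h = 3 + \left(h^{2} - 6 X\right) h = 3 + h \left(h^{2} - 6 X\right)$)
$\frac{1}{B{\left(2355,-71 \right)}} = \frac{1}{3 + \left(-71\right)^{3} - 14130 \left(-71\right)} = \frac{1}{3 - 357911 + 1003230} = \frac{1}{645322}$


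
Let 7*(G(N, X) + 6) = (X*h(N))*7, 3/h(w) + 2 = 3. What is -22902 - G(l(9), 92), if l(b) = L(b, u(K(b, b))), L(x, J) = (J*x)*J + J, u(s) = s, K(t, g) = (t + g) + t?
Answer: -23172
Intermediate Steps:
h(w) = 3 (h(w) = 3/(-2 + 3) = 3/1 = 3*1 = 3)
K(t, g) = g + 2*t (K(t, g) = (g + t) + t = g + 2*t)
L(x, J) = J + x*J² (L(x, J) = x*J² + J = J + x*J²)
l(b) = 3*b*(1 + 3*b²) (l(b) = (b + 2*b)*(1 + (b + 2*b)*b) = (3*b)*(1 + (3*b)*b) = (3*b)*(1 + 3*b²) = 3*b*(1 + 3*b²))
G(N, X) = -6 + 3*X (G(N, X) = -6 + ((X*3)*7)/7 = -6 + ((3*X)*7)/7 = -6 + (21*X)/7 = -6 + 3*X)
-22902 - G(l(9), 92) = -22902 - (-6 + 3*92) = -22902 - (-6 + 276) = -22902 - 1*270 = -22902 - 270 = -23172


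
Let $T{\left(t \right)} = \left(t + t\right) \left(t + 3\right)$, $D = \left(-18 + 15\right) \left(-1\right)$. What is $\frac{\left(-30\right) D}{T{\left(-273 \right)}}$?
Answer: $- \frac{1}{1638} \approx -0.0006105$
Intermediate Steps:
$D = 3$ ($D = \left(-3\right) \left(-1\right) = 3$)
$T{\left(t \right)} = 2 t \left(3 + t\right)$
$\frac{\left(-30\right) D}{T{\left(-273 \right)}} = \frac{\left(-30\right) 3}{2 \left(-273\right) \left(3 - 273\right)} = - \frac{90}{2 \left(-273\right) \left(-270\right)} = - \frac{90}{147420} = \left(-90\right) \frac{1}{147420} = - \frac{1}{1638}$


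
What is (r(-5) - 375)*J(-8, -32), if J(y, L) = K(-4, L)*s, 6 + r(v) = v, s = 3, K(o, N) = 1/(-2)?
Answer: 579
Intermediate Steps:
K(o, N) = -½
r(v) = -6 + v
J(y, L) = -3/2 (J(y, L) = -½*3 = -3/2)
(r(-5) - 375)*J(-8, -32) = ((-6 - 5) - 375)*(-3/2) = (-11 - 375)*(-3/2) = -386*(-3/2) = 579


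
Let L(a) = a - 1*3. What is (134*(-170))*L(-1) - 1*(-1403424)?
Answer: 1494544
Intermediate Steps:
L(a) = -3 + a (L(a) = a - 3 = -3 + a)
(134*(-170))*L(-1) - 1*(-1403424) = (134*(-170))*(-3 - 1) - 1*(-1403424) = -22780*(-4) + 1403424 = 91120 + 1403424 = 1494544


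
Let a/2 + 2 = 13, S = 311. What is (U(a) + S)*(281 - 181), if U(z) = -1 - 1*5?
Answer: 30500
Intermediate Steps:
a = 22 (a = -4 + 2*13 = -4 + 26 = 22)
U(z) = -6 (U(z) = -1 - 5 = -6)
(U(a) + S)*(281 - 181) = (-6 + 311)*(281 - 181) = 305*100 = 30500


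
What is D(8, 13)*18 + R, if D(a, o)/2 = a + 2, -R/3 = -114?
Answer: 702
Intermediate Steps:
R = 342 (R = -3*(-114) = 342)
D(a, o) = 4 + 2*a (D(a, o) = 2*(a + 2) = 2*(2 + a) = 4 + 2*a)
D(8, 13)*18 + R = (4 + 2*8)*18 + 342 = (4 + 16)*18 + 342 = 20*18 + 342 = 360 + 342 = 702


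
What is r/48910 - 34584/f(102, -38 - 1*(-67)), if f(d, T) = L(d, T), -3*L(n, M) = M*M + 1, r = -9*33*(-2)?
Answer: 1268752617/10295555 ≈ 123.23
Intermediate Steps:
r = 594 (r = -297*(-2) = 594)
L(n, M) = -1/3 - M**2/3 (L(n, M) = -(M*M + 1)/3 = -(M**2 + 1)/3 = -(1 + M**2)/3 = -1/3 - M**2/3)
f(d, T) = -1/3 - T**2/3
r/48910 - 34584/f(102, -38 - 1*(-67)) = 594/48910 - 34584/(-1/3 - (-38 - 1*(-67))**2/3) = 594*(1/48910) - 34584/(-1/3 - (-38 + 67)**2/3) = 297/24455 - 34584/(-1/3 - 1/3*29**2) = 297/24455 - 34584/(-1/3 - 1/3*841) = 297/24455 - 34584/(-1/3 - 841/3) = 297/24455 - 34584/(-842/3) = 297/24455 - 34584*(-3/842) = 297/24455 + 51876/421 = 1268752617/10295555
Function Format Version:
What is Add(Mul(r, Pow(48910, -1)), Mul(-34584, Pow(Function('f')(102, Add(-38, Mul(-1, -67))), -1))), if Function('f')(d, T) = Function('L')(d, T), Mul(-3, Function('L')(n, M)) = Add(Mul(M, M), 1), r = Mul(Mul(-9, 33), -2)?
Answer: Rational(1268752617, 10295555) ≈ 123.23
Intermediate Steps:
r = 594 (r = Mul(-297, -2) = 594)
Function('L')(n, M) = Add(Rational(-1, 3), Mul(Rational(-1, 3), Pow(M, 2))) (Function('L')(n, M) = Mul(Rational(-1, 3), Add(Mul(M, M), 1)) = Mul(Rational(-1, 3), Add(Pow(M, 2), 1)) = Mul(Rational(-1, 3), Add(1, Pow(M, 2))) = Add(Rational(-1, 3), Mul(Rational(-1, 3), Pow(M, 2))))
Function('f')(d, T) = Add(Rational(-1, 3), Mul(Rational(-1, 3), Pow(T, 2)))
Add(Mul(r, Pow(48910, -1)), Mul(-34584, Pow(Function('f')(102, Add(-38, Mul(-1, -67))), -1))) = Add(Mul(594, Pow(48910, -1)), Mul(-34584, Pow(Add(Rational(-1, 3), Mul(Rational(-1, 3), Pow(Add(-38, Mul(-1, -67)), 2))), -1))) = Add(Mul(594, Rational(1, 48910)), Mul(-34584, Pow(Add(Rational(-1, 3), Mul(Rational(-1, 3), Pow(Add(-38, 67), 2))), -1))) = Add(Rational(297, 24455), Mul(-34584, Pow(Add(Rational(-1, 3), Mul(Rational(-1, 3), Pow(29, 2))), -1))) = Add(Rational(297, 24455), Mul(-34584, Pow(Add(Rational(-1, 3), Mul(Rational(-1, 3), 841)), -1))) = Add(Rational(297, 24455), Mul(-34584, Pow(Add(Rational(-1, 3), Rational(-841, 3)), -1))) = Add(Rational(297, 24455), Mul(-34584, Pow(Rational(-842, 3), -1))) = Add(Rational(297, 24455), Mul(-34584, Rational(-3, 842))) = Add(Rational(297, 24455), Rational(51876, 421)) = Rational(1268752617, 10295555)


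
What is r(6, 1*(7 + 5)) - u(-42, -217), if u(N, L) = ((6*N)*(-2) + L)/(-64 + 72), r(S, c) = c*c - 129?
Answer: -167/8 ≈ -20.875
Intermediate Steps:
r(S, c) = -129 + c² (r(S, c) = c² - 129 = -129 + c²)
u(N, L) = -3*N/2 + L/8 (u(N, L) = (-12*N + L)/8 = (L - 12*N)*(⅛) = -3*N/2 + L/8)
r(6, 1*(7 + 5)) - u(-42, -217) = (-129 + (1*(7 + 5))²) - (-3/2*(-42) + (⅛)*(-217)) = (-129 + (1*12)²) - (63 - 217/8) = (-129 + 12²) - 1*287/8 = (-129 + 144) - 287/8 = 15 - 287/8 = -167/8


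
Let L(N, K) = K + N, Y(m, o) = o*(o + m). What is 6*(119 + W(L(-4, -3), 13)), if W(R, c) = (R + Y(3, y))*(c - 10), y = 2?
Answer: 768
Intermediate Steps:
Y(m, o) = o*(m + o)
W(R, c) = (-10 + c)*(10 + R) (W(R, c) = (R + 2*(3 + 2))*(c - 10) = (R + 2*5)*(-10 + c) = (R + 10)*(-10 + c) = (10 + R)*(-10 + c) = (-10 + c)*(10 + R))
6*(119 + W(L(-4, -3), 13)) = 6*(119 + (-100 - 10*(-3 - 4) + 10*13 + (-3 - 4)*13)) = 6*(119 + (-100 - 10*(-7) + 130 - 7*13)) = 6*(119 + (-100 + 70 + 130 - 91)) = 6*(119 + 9) = 6*128 = 768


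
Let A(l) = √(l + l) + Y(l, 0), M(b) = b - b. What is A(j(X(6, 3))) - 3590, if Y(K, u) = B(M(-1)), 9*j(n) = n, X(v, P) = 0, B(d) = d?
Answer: -3590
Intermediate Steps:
M(b) = 0
j(n) = n/9
Y(K, u) = 0
A(l) = √2*√l (A(l) = √(l + l) + 0 = √(2*l) + 0 = √2*√l + 0 = √2*√l)
A(j(X(6, 3))) - 3590 = √2*√((⅑)*0) - 3590 = √2*√0 - 3590 = √2*0 - 3590 = 0 - 3590 = -3590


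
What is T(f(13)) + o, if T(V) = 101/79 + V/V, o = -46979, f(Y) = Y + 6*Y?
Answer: -3711161/79 ≈ -46977.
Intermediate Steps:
f(Y) = 7*Y
T(V) = 180/79 (T(V) = 101*(1/79) + 1 = 101/79 + 1 = 180/79)
T(f(13)) + o = 180/79 - 46979 = -3711161/79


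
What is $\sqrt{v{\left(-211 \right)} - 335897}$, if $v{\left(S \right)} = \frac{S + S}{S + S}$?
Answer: $22 i \sqrt{694} \approx 579.57 i$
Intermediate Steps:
$v{\left(S \right)} = 1$ ($v{\left(S \right)} = \frac{2 S}{2 S} = 2 S \frac{1}{2 S} = 1$)
$\sqrt{v{\left(-211 \right)} - 335897} = \sqrt{1 - 335897} = \sqrt{-335896} = 22 i \sqrt{694}$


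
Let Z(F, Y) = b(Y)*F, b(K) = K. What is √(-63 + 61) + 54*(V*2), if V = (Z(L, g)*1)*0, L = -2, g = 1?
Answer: I*√2 ≈ 1.4142*I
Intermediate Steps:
Z(F, Y) = F*Y (Z(F, Y) = Y*F = F*Y)
V = 0 (V = (-2*1*1)*0 = -2*1*0 = -2*0 = 0)
√(-63 + 61) + 54*(V*2) = √(-63 + 61) + 54*(0*2) = √(-2) + 54*0 = I*√2 + 0 = I*√2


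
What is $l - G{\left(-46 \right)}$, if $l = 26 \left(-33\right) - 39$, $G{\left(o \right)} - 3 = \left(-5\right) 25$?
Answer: $-775$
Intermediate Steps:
$G{\left(o \right)} = -122$ ($G{\left(o \right)} = 3 - 125 = -122$)
$l = -897$ ($l = -858 - 39 = -897$)
$l - G{\left(-46 \right)} = -897 - -122 = -897 + 122 = -775$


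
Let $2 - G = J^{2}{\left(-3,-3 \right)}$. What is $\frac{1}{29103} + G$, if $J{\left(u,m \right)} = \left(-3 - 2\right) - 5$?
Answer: $- \frac{2852093}{29103} \approx -98.0$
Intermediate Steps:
$J{\left(u,m \right)} = -10$ ($J{\left(u,m \right)} = -5 - 5 = -10$)
$G = -98$ ($G = 2 - \left(-10\right)^{2} = 2 - 100 = -98$)
$\frac{1}{29103} + G = \frac{1}{29103} - 98 = - \frac{2852093}{29103}$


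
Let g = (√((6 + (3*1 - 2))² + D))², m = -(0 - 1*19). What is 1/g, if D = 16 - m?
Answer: 1/46 ≈ 0.021739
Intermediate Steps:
m = 19 (m = -(0 - 19) = -1*(-19) = 19)
D = -3 (D = 16 - 1*19 = 16 - 19 = -3)
g = 46 (g = (√((6 + (3*1 - 2))² - 3))² = (√((6 + (3 - 2))² - 3))² = (√((6 + 1)² - 3))² = (√(7² - 3))² = (√(49 - 3))² = (√46)² = 46)
1/g = 1/46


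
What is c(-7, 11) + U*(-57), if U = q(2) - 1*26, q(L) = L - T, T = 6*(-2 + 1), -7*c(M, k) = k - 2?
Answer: 7173/7 ≈ 1024.7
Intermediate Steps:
c(M, k) = 2/7 - k/7 (c(M, k) = -(k - 2)/7 = -(-2 + k)/7 = 2/7 - k/7)
T = -6 (T = 6*(-1) = -6)
q(L) = 6 + L (q(L) = L - 1*(-6) = L + 6 = 6 + L)
U = -18 (U = (6 + 2) - 1*26 = 8 - 26 = -18)
c(-7, 11) + U*(-57) = (2/7 - ⅐*11) - 18*(-57) = (2/7 - 11/7) + 1026 = -9/7 + 1026 = 7173/7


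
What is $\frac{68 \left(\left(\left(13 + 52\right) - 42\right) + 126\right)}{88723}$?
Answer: $\frac{596}{5219} \approx 0.1142$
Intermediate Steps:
$\frac{68 \left(\left(\left(13 + 52\right) - 42\right) + 126\right)}{88723} = 68 \left(\left(65 - 42\right) + 126\right) \frac{1}{88723} = 68 \left(23 + 126\right) \frac{1}{88723} = 68 \cdot 149 \cdot \frac{1}{88723} = 10132 \cdot \frac{1}{88723} = \frac{596}{5219}$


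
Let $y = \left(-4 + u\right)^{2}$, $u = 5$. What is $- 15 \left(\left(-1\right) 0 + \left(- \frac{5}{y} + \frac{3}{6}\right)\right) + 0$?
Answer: $\frac{135}{2} \approx 67.5$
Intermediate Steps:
$y = 1$ ($y = \left(-4 + 5\right)^{2} = 1^{2} = 1$)
$- 15 \left(\left(-1\right) 0 + \left(- \frac{5}{y} + \frac{3}{6}\right)\right) + 0 = - 15 \left(\left(-1\right) 0 + \left(- \frac{5}{1} + \frac{3}{6}\right)\right) + 0 = - 15 \left(0 + \left(\left(-5\right) 1 + 3 \cdot \frac{1}{6}\right)\right) + 0 = - 15 \left(0 + \left(-5 + \frac{1}{2}\right)\right) + 0 = - 15 \left(0 - \frac{9}{2}\right) + 0 = \left(-15\right) \left(- \frac{9}{2}\right) + 0 = \frac{135}{2} + 0 = \frac{135}{2}$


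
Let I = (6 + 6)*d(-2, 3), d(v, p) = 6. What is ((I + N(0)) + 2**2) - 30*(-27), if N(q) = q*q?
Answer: 886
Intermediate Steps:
N(q) = q**2
I = 72 (I = (6 + 6)*6 = 12*6 = 72)
((I + N(0)) + 2**2) - 30*(-27) = ((72 + 0**2) + 2**2) - 30*(-27) = ((72 + 0) + 4) + 810 = (72 + 4) + 810 = 76 + 810 = 886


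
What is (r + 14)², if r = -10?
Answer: 16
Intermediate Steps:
(r + 14)² = (-10 + 14)² = 4² = 16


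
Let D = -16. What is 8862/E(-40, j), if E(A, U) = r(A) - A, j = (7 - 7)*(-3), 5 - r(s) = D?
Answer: 8862/61 ≈ 145.28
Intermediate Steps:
r(s) = 21 (r(s) = 5 - 1*(-16) = 5 + 16 = 21)
j = 0 (j = 0*(-3) = 0)
E(A, U) = 21 - A
8862/E(-40, j) = 8862/(21 - 1*(-40)) = 8862/(21 + 40) = 8862/61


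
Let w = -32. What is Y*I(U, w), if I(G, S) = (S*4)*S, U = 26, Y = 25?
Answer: 102400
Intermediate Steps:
I(G, S) = 4*S**2 (I(G, S) = (4*S)*S = 4*S**2)
Y*I(U, w) = 25*(4*(-32)**2) = 25*(4*1024) = 25*4096 = 102400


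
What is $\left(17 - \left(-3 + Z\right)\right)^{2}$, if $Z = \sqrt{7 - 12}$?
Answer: $\left(20 - i \sqrt{5}\right)^{2} \approx 395.0 - 89.443 i$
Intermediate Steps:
$Z = i \sqrt{5}$ ($Z = \sqrt{-5} = i \sqrt{5} \approx 2.2361 i$)
$\left(17 - \left(-3 + Z\right)\right)^{2} = \left(17 + \left(3 - i \sqrt{5}\right)\right)^{2} = \left(20 - i \sqrt{5}\right)^{2}$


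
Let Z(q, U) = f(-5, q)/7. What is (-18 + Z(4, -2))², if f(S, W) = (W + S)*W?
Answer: 16900/49 ≈ 344.90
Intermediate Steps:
f(S, W) = W*(S + W) (f(S, W) = (S + W)*W = W*(S + W))
Z(q, U) = q*(-5 + q)/7 (Z(q, U) = (q*(-5 + q))/7 = (q*(-5 + q))*(⅐) = q*(-5 + q)/7)
(-18 + Z(4, -2))² = (-18 + (⅐)*4*(-5 + 4))² = (-18 + (⅐)*4*(-1))² = (-18 - 4/7)² = (-130/7)² = 16900/49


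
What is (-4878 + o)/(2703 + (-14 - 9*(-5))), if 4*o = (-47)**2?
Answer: -17303/10936 ≈ -1.5822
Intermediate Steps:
o = 2209/4 (o = (1/4)*(-47)**2 = (1/4)*2209 = 2209/4 ≈ 552.25)
(-4878 + o)/(2703 + (-14 - 9*(-5))) = (-4878 + 2209/4)/(2703 + (-14 - 9*(-5))) = -17303/(4*(2703 + (-14 - 3*(-15)))) = -17303/(4*(2703 + (-14 + 45))) = -17303/(4*(2703 + 31)) = -17303/4/2734 = -17303/4*1/2734 = -17303/10936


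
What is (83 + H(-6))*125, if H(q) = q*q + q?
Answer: 14125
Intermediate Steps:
H(q) = q + q**2 (H(q) = q**2 + q = q + q**2)
(83 + H(-6))*125 = (83 - 6*(1 - 6))*125 = (83 - 6*(-5))*125 = (83 + 30)*125 = 113*125 = 14125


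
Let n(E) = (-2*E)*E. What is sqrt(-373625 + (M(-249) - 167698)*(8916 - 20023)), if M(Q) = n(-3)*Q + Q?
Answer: sqrt(1815232130) ≈ 42606.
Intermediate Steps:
n(E) = -2*E**2
M(Q) = -17*Q (M(Q) = (-2*(-3)**2)*Q + Q = (-2*9)*Q + Q = -18*Q + Q = -17*Q)
sqrt(-373625 + (M(-249) - 167698)*(8916 - 20023)) = sqrt(-373625 + (-17*(-249) - 167698)*(8916 - 20023)) = sqrt(-373625 + (4233 - 167698)*(-11107)) = sqrt(-373625 - 163465*(-11107)) = sqrt(-373625 + 1815605755) = sqrt(1815232130)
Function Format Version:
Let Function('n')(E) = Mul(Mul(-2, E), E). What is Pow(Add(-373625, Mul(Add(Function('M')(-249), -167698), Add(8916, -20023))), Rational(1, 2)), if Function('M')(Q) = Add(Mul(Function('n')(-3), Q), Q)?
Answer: Pow(1815232130, Rational(1, 2)) ≈ 42606.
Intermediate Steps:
Function('n')(E) = Mul(-2, Pow(E, 2))
Function('M')(Q) = Mul(-17, Q) (Function('M')(Q) = Add(Mul(Mul(-2, Pow(-3, 2)), Q), Q) = Add(Mul(Mul(-2, 9), Q), Q) = Add(Mul(-18, Q), Q) = Mul(-17, Q))
Pow(Add(-373625, Mul(Add(Function('M')(-249), -167698), Add(8916, -20023))), Rational(1, 2)) = Pow(Add(-373625, Mul(Add(Mul(-17, -249), -167698), Add(8916, -20023))), Rational(1, 2)) = Pow(Add(-373625, Mul(Add(4233, -167698), -11107)), Rational(1, 2)) = Pow(Add(-373625, Mul(-163465, -11107)), Rational(1, 2)) = Pow(Add(-373625, 1815605755), Rational(1, 2)) = Pow(1815232130, Rational(1, 2))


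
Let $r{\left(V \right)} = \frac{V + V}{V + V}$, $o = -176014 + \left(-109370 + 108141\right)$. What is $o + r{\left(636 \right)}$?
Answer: $-177242$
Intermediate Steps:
$o = -177243$ ($o = -176014 - 1229 = -177243$)
$r{\left(V \right)} = 1$ ($r{\left(V \right)} = \frac{2 V}{2 V} = 2 V \frac{1}{2 V} = 1$)
$o + r{\left(636 \right)} = -177243 + 1 = -177242$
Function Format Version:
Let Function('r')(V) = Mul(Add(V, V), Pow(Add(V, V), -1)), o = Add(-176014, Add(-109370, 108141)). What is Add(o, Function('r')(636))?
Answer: -177242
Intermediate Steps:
o = -177243 (o = Add(-176014, -1229) = -177243)
Function('r')(V) = 1 (Function('r')(V) = Mul(Mul(2, V), Pow(Mul(2, V), -1)) = Mul(Mul(2, V), Mul(Rational(1, 2), Pow(V, -1))) = 1)
Add(o, Function('r')(636)) = Add(-177243, 1) = -177242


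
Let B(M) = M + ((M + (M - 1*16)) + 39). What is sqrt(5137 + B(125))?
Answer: 3*sqrt(615) ≈ 74.398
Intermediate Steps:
B(M) = 23 + 3*M (B(M) = M + ((M + (M - 16)) + 39) = M + ((M + (-16 + M)) + 39) = M + ((-16 + 2*M) + 39) = M + (23 + 2*M) = 23 + 3*M)
sqrt(5137 + B(125)) = sqrt(5137 + (23 + 3*125)) = sqrt(5137 + (23 + 375)) = sqrt(5137 + 398) = sqrt(5535) = 3*sqrt(615)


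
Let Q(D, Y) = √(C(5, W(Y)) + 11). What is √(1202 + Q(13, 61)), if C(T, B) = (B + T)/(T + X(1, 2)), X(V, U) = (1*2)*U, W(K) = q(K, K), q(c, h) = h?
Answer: √(10818 + 3*√165)/3 ≈ 34.732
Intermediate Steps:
W(K) = K
X(V, U) = 2*U
C(T, B) = (B + T)/(4 + T) (C(T, B) = (B + T)/(T + 2*2) = (B + T)/(T + 4) = (B + T)/(4 + T))
Q(D, Y) = √(104/9 + Y/9) (Q(D, Y) = √((Y + 5)/(4 + 5) + 11) = √((5 + Y)/9 + 11) = √((5/9 + Y/9) + 11) = √(104/9 + Y/9))
√(1202 + Q(13, 61)) = √(1202 + √(104 + 61)/3) = √(1202 + √165/3)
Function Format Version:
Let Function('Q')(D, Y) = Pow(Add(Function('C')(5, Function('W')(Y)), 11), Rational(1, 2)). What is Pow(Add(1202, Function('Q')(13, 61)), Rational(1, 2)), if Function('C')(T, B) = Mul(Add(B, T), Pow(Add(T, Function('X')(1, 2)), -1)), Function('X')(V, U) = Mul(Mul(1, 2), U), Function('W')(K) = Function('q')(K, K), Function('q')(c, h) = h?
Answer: Mul(Rational(1, 3), Pow(Add(10818, Mul(3, Pow(165, Rational(1, 2)))), Rational(1, 2))) ≈ 34.732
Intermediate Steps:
Function('W')(K) = K
Function('X')(V, U) = Mul(2, U)
Function('C')(T, B) = Mul(Pow(Add(4, T), -1), Add(B, T)) (Function('C')(T, B) = Mul(Add(B, T), Pow(Add(T, Mul(2, 2)), -1)) = Mul(Add(B, T), Pow(Add(T, 4), -1)) = Mul(Add(B, T), Pow(Add(4, T), -1)) = Mul(Pow(Add(4, T), -1), Add(B, T)))
Function('Q')(D, Y) = Pow(Add(Rational(104, 9), Mul(Rational(1, 9), Y)), Rational(1, 2)) (Function('Q')(D, Y) = Pow(Add(Mul(Pow(Add(4, 5), -1), Add(Y, 5)), 11), Rational(1, 2)) = Pow(Add(Mul(Pow(9, -1), Add(5, Y)), 11), Rational(1, 2)) = Pow(Add(Mul(Rational(1, 9), Add(5, Y)), 11), Rational(1, 2)) = Pow(Add(Add(Rational(5, 9), Mul(Rational(1, 9), Y)), 11), Rational(1, 2)) = Pow(Add(Rational(104, 9), Mul(Rational(1, 9), Y)), Rational(1, 2)))
Pow(Add(1202, Function('Q')(13, 61)), Rational(1, 2)) = Pow(Add(1202, Mul(Rational(1, 3), Pow(Add(104, 61), Rational(1, 2)))), Rational(1, 2)) = Pow(Add(1202, Mul(Rational(1, 3), Pow(165, Rational(1, 2)))), Rational(1, 2))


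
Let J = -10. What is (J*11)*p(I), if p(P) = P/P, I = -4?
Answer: -110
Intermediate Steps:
p(P) = 1
(J*11)*p(I) = -10*11*1 = -110*1 = -110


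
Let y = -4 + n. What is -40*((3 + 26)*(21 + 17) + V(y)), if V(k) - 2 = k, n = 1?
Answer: -44040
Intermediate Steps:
y = -3 (y = -4 + 1 = -3)
V(k) = 2 + k
-40*((3 + 26)*(21 + 17) + V(y)) = -40*((3 + 26)*(21 + 17) + (2 - 3)) = -40*(29*38 - 1) = -40*(1102 - 1) = -40*1101 = -44040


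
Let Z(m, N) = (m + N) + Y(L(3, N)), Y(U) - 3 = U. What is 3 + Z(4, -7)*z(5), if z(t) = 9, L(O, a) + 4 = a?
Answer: -96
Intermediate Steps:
L(O, a) = -4 + a
Y(U) = 3 + U
Z(m, N) = -1 + m + 2*N (Z(m, N) = (m + N) + (3 + (-4 + N)) = (N + m) + (-1 + N) = -1 + m + 2*N)
3 + Z(4, -7)*z(5) = 3 + (-1 + 4 + 2*(-7))*9 = 3 + (-1 + 4 - 14)*9 = 3 - 11*9 = 3 - 99 = -96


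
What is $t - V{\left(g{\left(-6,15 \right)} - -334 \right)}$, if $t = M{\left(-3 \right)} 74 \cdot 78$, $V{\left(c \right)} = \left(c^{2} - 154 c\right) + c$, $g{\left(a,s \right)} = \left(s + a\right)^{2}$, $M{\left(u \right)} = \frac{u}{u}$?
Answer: $-102958$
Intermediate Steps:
$M{\left(u \right)} = 1$
$g{\left(a,s \right)} = \left(a + s\right)^{2}$
$V{\left(c \right)} = c^{2} - 153 c$
$t = 5772$ ($t = 1 \cdot 74 \cdot 78 = 74 \cdot 78 = 5772$)
$t - V{\left(g{\left(-6,15 \right)} - -334 \right)} = 5772 - \left(\left(-6 + 15\right)^{2} - -334\right) \left(-153 + \left(\left(-6 + 15\right)^{2} - -334\right)\right) = 5772 - \left(9^{2} + 334\right) \left(-153 + \left(9^{2} + 334\right)\right) = 5772 - \left(81 + 334\right) \left(-153 + \left(81 + 334\right)\right) = 5772 - 415 \left(-153 + 415\right) = 5772 - 415 \cdot 262 = 5772 - 108730 = -102958$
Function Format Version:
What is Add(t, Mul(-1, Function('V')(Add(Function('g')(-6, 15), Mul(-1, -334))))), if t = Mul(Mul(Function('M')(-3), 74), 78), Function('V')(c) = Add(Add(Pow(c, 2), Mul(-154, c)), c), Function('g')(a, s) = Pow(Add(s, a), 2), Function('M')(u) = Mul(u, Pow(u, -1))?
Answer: -102958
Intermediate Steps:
Function('M')(u) = 1
Function('g')(a, s) = Pow(Add(a, s), 2)
Function('V')(c) = Add(Pow(c, 2), Mul(-153, c))
t = 5772 (t = Mul(Mul(1, 74), 78) = Mul(74, 78) = 5772)
Add(t, Mul(-1, Function('V')(Add(Function('g')(-6, 15), Mul(-1, -334))))) = Add(5772, Mul(-1, Mul(Add(Pow(Add(-6, 15), 2), Mul(-1, -334)), Add(-153, Add(Pow(Add(-6, 15), 2), Mul(-1, -334)))))) = Add(5772, Mul(-1, Mul(Add(Pow(9, 2), 334), Add(-153, Add(Pow(9, 2), 334))))) = Add(5772, Mul(-1, Mul(Add(81, 334), Add(-153, Add(81, 334))))) = Add(5772, Mul(-1, Mul(415, Add(-153, 415)))) = Add(5772, Mul(-1, Mul(415, 262))) = Add(5772, Mul(-1, 108730)) = Add(5772, -108730) = -102958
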